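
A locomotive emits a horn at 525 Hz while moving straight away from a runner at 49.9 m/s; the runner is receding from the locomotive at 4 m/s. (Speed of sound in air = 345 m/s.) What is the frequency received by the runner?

General Doppler shift: f' = f · (v − v_o)/(v + v_s).
f' = 525 × (345 − 4)/(345 + 49.9) = 525 × 341/394.9 ≈ 453 Hz.

453 Hz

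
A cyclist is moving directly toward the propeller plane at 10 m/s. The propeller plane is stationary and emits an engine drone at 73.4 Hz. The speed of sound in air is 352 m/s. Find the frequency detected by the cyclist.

Moving observer, stationary source: f' = f · (v + v_o)/v.
f' = 73.4 × (352 + 10)/352 = 73.4 × 362/352 ≈ 75 Hz.

75 Hz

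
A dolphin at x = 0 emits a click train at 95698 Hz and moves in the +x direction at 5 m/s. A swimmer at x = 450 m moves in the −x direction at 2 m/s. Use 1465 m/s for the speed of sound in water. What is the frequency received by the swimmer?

96157 Hz

The observer lies on the +x side, so the source is heading toward the observer and the observer is heading toward the source.
With source approaching and observer approaching, f' = f · (v + v_o)/(v − v_s).
f' = 95698 × (1465 + 2)/(1465 − 5) = 95698 × 1467/1460 ≈ 96157 Hz.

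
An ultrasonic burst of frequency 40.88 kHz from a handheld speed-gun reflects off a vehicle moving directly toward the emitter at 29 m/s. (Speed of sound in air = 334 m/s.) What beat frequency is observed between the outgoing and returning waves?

7774 Hz

At the vehicle (a moving observer), f₁ = f₀ · (v + u)/v = 40.88 × 363/334 ≈ 44.43 kHz.
The reflection then acts as a moving source: f₂ = f₁ · v/(v − u) ≈ 48.65 kHz.
Beat frequency (with f₀ = 40880 Hz): |f₂ − f₀| = 2u·f₀/(v − u) = 2 × 29 × 40880/305 ≈ 7774 Hz.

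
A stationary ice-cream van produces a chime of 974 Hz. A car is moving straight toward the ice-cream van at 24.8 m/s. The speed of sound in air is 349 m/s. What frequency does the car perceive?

1043 Hz

Only the observer moves, toward the source, so f' = f · (v + v_o)/v.
f' = 974 × (349 + 24.8)/349 = 974 × 373.8/349 ≈ 1043 Hz.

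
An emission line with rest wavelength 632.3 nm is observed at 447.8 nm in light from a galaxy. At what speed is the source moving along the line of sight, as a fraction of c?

λ'/λ₀ = 0.7082 < 1 (blueshift), so the source is approaching.
λ'/λ₀ = √((1 − β)/(1 + β)) for an approaching source ⇒ β = (1 − r²)/(1 + r²) with r = λ'/λ₀.
β = (1 − 0.5016)/(1 + 0.5016) ≈ 0.332.

0.332c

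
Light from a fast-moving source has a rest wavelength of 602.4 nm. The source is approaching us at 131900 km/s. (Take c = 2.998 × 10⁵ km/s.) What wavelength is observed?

β = v/c = 131900/299800 = 0.4400.
Relativistic Doppler for wavelength: λ' = λ₀ · √((1 − β)/(1 + β)).
λ' = 602.4 × √(0.5600/1.4400) = 602.4 × 0.62364 ≈ 375.7 nm.

375.7 nm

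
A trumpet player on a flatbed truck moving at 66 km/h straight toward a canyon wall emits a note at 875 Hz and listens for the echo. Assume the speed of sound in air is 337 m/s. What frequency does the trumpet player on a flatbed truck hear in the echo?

976 Hz

66 km/h = 18.33 m/s.
The canyon wall receives the sound from a moving source: f₁ = f₀ · v/(v − v_e) = 875 × 337/318.67 ≈ 925 Hz.
On the return leg the trumpet player on a flatbed truck is a moving observer: f₂ = f₁ · (v + v_e)/v = 925 × 355.33/337 ≈ 976 Hz.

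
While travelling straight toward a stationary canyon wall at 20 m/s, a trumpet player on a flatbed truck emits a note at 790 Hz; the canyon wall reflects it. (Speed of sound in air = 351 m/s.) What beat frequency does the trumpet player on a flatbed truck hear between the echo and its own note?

95 Hz

The canyon wall receives the sound from a moving source: f₁ = f₀ · v/(v − v_e) = 790 × 351/331 ≈ 837.7 Hz.
On the return leg the trumpet player on a flatbed truck is a moving observer: f₂ = f₁ · (v + v_e)/v = 837.7 × 371/351 ≈ 885.5 Hz.
Beat against the emitted tone: |f₂ − f₀| = 2v_e·f₀/(v − v_e) = 2 × 20 × 790/331 ≈ 95 Hz.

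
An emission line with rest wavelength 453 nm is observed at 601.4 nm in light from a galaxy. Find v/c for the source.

λ'/λ₀ = 1.3276 > 1 (redshift), so the source is receding.
λ'/λ₀ = √((1 + β)/(1 − β)) for a receding source ⇒ β = (r² − 1)/(r² + 1) with r = λ'/λ₀.
β = (1.7625 − 1)/(1.7625 + 1) ≈ 0.276.

0.276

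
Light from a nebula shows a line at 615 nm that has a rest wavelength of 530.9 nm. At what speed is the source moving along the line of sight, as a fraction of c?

0.146

λ'/λ₀ = 1.1584 > 1 (redshift), so the source is receding.
λ'/λ₀ = √((1 + β)/(1 − β)) for a receding source ⇒ β = (r² − 1)/(r² + 1) with r = λ'/λ₀.
β = (1.3419 − 1)/(1.3419 + 1) ≈ 0.146.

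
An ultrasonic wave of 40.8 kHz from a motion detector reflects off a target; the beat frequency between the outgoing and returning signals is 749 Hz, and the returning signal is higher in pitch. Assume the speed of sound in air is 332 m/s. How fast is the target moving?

3.0 m/s

Double Doppler shift off a moving reflector: f₂ = f₀ · (v + u)/(v − u) (u > 0 toward emitter).
Returning signal is higher, so f₂ = f₀ + Δf = 40800 + 749 = 41549 Hz.
Rearranging, u = v · (f₂ − f₀)/(f₂ + f₀) = 332 × 749/82349 ≈ 3.0 m/s.
So the target is moving at 3.0 m/s toward the emitter.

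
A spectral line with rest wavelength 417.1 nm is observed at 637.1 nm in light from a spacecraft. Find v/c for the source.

λ'/λ₀ = 1.5275 > 1 (redshift), so the source is receding.
λ'/λ₀ = √((1 + β)/(1 − β)) for a receding source ⇒ β = (r² − 1)/(r² + 1) with r = λ'/λ₀.
β = (2.3331 − 1)/(2.3331 + 1) ≈ 0.400.

0.400c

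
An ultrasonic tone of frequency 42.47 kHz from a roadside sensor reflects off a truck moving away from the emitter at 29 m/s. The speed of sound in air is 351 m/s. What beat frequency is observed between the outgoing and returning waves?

6482 Hz

The truck first receives the wave as a moving observer: f₁ = f₀ · (v − u)/v = 42.47 × (351 − 29)/351 ≈ 38.96 kHz.
On reflection it acts as a source moving away from the stationary detector: f₂ = f₁ · v/(v + u) = 38.96 × 351/380 ≈ 35.99 kHz.
Equivalently f₂ = f₀ · (v − u)/(v + u).
Beat frequency (with f₀ = 42470 Hz): |f₂ − f₀| = 2u·f₀/(v + u) = 2 × 29 × 42470/380 ≈ 6482 Hz.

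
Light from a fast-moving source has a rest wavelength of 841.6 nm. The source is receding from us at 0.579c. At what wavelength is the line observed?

Relativistic Doppler for wavelength: λ' = λ₀ · √((1 + β)/(1 − β)).
λ' = 841.6 × √(1.5790/0.4210) = 841.6 × 1.93664 ≈ 1629.9 nm.

1629.9 nm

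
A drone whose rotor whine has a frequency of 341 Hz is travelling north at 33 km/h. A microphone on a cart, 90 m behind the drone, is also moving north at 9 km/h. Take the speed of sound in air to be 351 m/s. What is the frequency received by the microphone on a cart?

33 km/h = 9.167 m/s; 9 km/h = 2.5 m/s.
The microphone on a cart is behind, so the drone is moving away from it while the microphone on a cart is moving toward the drone.
Both move, so f' = f · (v + v_o)/(v + v_s).
f' = 341 × (351 + 2.5)/(351 + 9.167) = 341 × 353.5/360.17 ≈ 335 Hz.

335 Hz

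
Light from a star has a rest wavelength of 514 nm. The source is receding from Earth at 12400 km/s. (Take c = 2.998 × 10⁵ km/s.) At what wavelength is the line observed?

β = v/c = 12400/299800 = 0.0414.
Relativistic Doppler for wavelength: λ' = λ₀ · √((1 + β)/(1 − β)).
λ' = 514 × √(1.0414/0.9586) = 514 × 1.04225 ≈ 535.7 nm.

535.7 nm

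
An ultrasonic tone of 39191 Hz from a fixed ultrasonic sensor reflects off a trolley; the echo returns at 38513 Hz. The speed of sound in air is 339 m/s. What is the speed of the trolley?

2.96 m/s

Double Doppler shift off a moving reflector: f₂ = f₀ · (v + u)/(v − u) (u > 0 toward emitter).
Rearranging, u = v · (f₂ − f₀)/(f₂ + f₀) = 339 × -678/77704 ≈ -2.96 m/s.
So the trolley is moving at 2.96 m/s away from the emitter.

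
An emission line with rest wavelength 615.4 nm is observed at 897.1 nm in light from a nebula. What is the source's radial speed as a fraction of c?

λ'/λ₀ = 1.4578 > 1 (redshift), so the source is receding.
λ'/λ₀ = √((1 + β)/(1 − β)) for a receding source ⇒ β = (r² − 1)/(r² + 1) with r = λ'/λ₀.
β = (2.1250 − 1)/(2.1250 + 1) ≈ 0.360.

0.360c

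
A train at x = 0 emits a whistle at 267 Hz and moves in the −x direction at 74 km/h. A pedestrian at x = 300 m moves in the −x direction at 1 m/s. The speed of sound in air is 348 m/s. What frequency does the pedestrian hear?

74 km/h = 20.56 m/s.
The observer lies on the +x side, so the source is heading away from the observer and the observer is heading toward the source.
Both move, so f' = f · (v + v_o)/(v + v_s).
f' = 267 × (348 + 1)/(348 + 20.56) = 267 × 349/368.56 ≈ 253 Hz.

253 Hz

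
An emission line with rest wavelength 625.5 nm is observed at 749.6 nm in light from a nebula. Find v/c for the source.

0.179c

λ'/λ₀ = 1.1984 > 1 (redshift), so the source is receding.
λ'/λ₀ = √((1 + β)/(1 − β)) for a receding source ⇒ β = (r² − 1)/(r² + 1) with r = λ'/λ₀.
β = (1.4362 − 1)/(1.4362 + 1) ≈ 0.179.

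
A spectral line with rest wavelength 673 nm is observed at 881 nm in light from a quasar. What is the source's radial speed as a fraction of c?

0.263

λ'/λ₀ = 1.3091 > 1 (redshift), so the source is receding.
λ'/λ₀ = √((1 + β)/(1 − β)) for a receding source ⇒ β = (r² − 1)/(r² + 1) with r = λ'/λ₀.
β = (1.7136 − 1)/(1.7136 + 1) ≈ 0.263.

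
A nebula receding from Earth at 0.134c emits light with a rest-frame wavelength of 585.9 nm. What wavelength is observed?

670.5 nm

Relativistic Doppler for wavelength: λ' = λ₀ · √((1 + β)/(1 − β)).
λ' = 585.9 × √(1.1340/0.8660) = 585.9 × 1.14432 ≈ 670.5 nm.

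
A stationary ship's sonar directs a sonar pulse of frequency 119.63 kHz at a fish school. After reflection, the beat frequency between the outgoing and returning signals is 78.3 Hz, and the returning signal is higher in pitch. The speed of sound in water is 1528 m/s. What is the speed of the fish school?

0.50 m/s

Double Doppler shift off a moving reflector: f₂ = f₀ · (v + u)/(v − u) (u > 0 toward emitter).
Returning signal is higher, so f₂ = f₀ + Δf = 119630 + 78.3 = 119708.3 Hz.
Rearranging, u = v · (f₂ − f₀)/(f₂ + f₀) = 1528 × 78.3/239338.3 ≈ 0.50 m/s.
So the fish school is moving at 0.50 m/s toward the emitter.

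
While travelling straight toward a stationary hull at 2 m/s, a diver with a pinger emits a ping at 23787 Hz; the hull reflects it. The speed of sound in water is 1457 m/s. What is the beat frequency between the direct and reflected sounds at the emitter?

65 Hz

The hull receives the sound from a moving source: f₁ = f₀ · v/(v − v_e) = 23787 × 1457/1455 ≈ 23819.7 Hz.
On the return leg the diver with a pinger is a moving observer: f₂ = f₁ · (v + v_e)/v = 23819.7 × 1459/1457 ≈ 23852.4 Hz.
Equivalently f₂ = f₀ · (v + v_e)/(v − v_e).
Beat against the emitted tone: |f₂ − f₀| = 2v_e·f₀/(v − v_e) = 2 × 2 × 23787/1455 ≈ 65 Hz.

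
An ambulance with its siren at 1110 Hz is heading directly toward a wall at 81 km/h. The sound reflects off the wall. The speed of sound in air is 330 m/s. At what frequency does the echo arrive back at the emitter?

81 km/h = 22.5 m/s.
The wall receives the sound from a moving source: f₁ = f₀ · v/(v − v_e) = 1110 × 330/307.5 ≈ 1191 Hz.
On the return leg the ambulance is a moving observer: f₂ = f₁ · (v + v_e)/v = 1191 × 352.5/330 ≈ 1272 Hz.

1272 Hz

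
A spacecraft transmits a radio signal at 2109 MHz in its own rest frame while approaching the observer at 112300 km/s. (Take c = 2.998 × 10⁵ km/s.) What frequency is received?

β = v/c = 112300/299800 = 0.3746.
Relativistic Doppler for frequency: f' = f₀ · √((1 + β)/(1 − β)).
f' = 2109 × √(1.3746/0.6254) = 2109 × 1.48252 ≈ 3126.6 MHz.

3126.6 MHz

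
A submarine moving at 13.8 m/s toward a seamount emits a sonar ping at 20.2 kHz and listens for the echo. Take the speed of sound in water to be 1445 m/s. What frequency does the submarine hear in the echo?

20.6 kHz

The seamount receives the sound from a moving source: f₁ = f₀ · v/(v − v_e) = 20.2 × 1445/1431.2 ≈ 20.4 kHz.
On the return leg the submarine is a moving observer: f₂ = f₁ · (v + v_e)/v = 20.4 × 1458.8/1445 ≈ 20.6 kHz.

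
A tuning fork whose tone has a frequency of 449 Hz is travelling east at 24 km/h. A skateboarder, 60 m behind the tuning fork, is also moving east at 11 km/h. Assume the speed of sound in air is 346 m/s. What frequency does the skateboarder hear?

24 km/h = 6.667 m/s; 11 km/h = 3.056 m/s.
The skateboarder is behind, so the tuning fork is moving away from it while the skateboarder is moving toward the tuning fork.
General Doppler shift: f' = f · (v + v_o)/(v + v_s).
f' = 449 × (346 + 3.056)/(346 + 6.667) = 449 × 349.06/352.67 ≈ 444 Hz.

444 Hz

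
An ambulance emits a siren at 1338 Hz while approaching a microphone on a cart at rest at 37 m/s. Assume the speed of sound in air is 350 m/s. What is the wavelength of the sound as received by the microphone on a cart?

23.4 cm

Moving source, stationary observer: f' = f · v/(v − v_s) since the source is approaching.
f' = 1338 × 350/(350 − 37) ≈ 1496 Hz.
λ' = v/f' = 350/1496.17 ≈ 23.4 cm.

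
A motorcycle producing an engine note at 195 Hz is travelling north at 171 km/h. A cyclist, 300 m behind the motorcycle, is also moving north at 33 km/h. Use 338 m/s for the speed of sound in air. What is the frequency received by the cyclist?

171 km/h = 47.5 m/s; 33 km/h = 9.167 m/s.
The cyclist is behind, so the motorcycle is moving away from it while the cyclist is moving toward the motorcycle.
Both move, so f' = f · (v + v_o)/(v + v_s).
f' = 195 × (338 + 9.167)/(338 + 47.5) = 195 × 347.17/385.5 ≈ 176 Hz.

176 Hz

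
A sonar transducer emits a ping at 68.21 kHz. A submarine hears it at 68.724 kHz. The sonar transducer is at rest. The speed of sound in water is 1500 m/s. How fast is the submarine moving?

f' > f, so the submarine is approaching.
f' = f · (v + v_o)/v ⇒ v_o = v · |f'/f − 1|.
v_o = 1500 × |68.724/68.21 − 1| = 1500 × 0.007536 ≈ 11.3 m/s.

11.3 m/s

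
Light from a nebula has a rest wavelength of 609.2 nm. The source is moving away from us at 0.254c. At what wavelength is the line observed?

789.8 nm

Relativistic Doppler for wavelength: λ' = λ₀ · √((1 + β)/(1 − β)).
λ' = 609.2 × √(1.2540/0.7460) = 609.2 × 1.29652 ≈ 789.8 nm.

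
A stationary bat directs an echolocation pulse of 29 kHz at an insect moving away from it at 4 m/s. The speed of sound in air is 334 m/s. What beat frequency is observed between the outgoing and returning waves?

At the insect (a moving observer), f₁ = f₀ · (v − u)/v = 29 × 330/334 ≈ 28.653 kHz.
The reflection then acts as a moving source: f₂ = f₁ · v/(v + u) ≈ 28.314 kHz.
Beat frequency (with f₀ = 29000 Hz): |f₂ − f₀| = 2u·f₀/(v + u) = 2 × 4 × 29000/338 ≈ 686 Hz.

686 Hz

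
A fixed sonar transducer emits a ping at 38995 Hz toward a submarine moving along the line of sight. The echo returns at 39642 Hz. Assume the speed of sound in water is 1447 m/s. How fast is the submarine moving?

11.9 m/s

Double Doppler shift off a moving reflector: f₂ = f₀ · (v + u)/(v − u) (u > 0 toward emitter).
Rearranging, u = v · (f₂ − f₀)/(f₂ + f₀) = 1447 × 647/78637 ≈ 11.9 m/s.
So the submarine is moving at 11.9 m/s toward the emitter.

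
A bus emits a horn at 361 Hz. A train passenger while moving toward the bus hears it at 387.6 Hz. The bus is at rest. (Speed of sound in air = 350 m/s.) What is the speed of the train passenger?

26 m/s

f' = f · (v + v_o)/v ⇒ v_o = v · |f'/f − 1|.
v_o = 350 × |387.6/361 − 1| = 350 × 0.07368 ≈ 26 m/s.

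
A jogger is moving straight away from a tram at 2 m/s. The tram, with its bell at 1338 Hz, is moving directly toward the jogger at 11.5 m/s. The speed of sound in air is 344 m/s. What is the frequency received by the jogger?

1376 Hz

With source approaching and observer receding, f' = f · (v − v_o)/(v − v_s).
f' = 1338 × (344 − 2)/(344 − 11.5) = 1338 × 342/332.5 ≈ 1376 Hz.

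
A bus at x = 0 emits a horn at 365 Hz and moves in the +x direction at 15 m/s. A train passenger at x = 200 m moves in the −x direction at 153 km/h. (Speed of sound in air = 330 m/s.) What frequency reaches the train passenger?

153 km/h = 42.5 m/s.
The observer lies on the +x side, so the source is heading toward the observer and the observer is heading toward the source.
Both move, so f' = f · (v + v_o)/(v − v_s).
f' = 365 × (330 + 42.5)/(330 − 15) = 365 × 372.5/315 ≈ 432 Hz.

432 Hz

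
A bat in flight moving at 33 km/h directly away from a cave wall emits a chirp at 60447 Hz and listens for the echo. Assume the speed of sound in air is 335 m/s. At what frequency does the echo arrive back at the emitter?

33 km/h = 9.167 m/s.
The cave wall receives the sound from a moving source: f₁ = f₀ · v/(v + v_e) = 60447 × 335/344.17 ≈ 58837 Hz.
On the return leg the bat in flight is a moving observer: f₂ = f₁ · (v − v_e)/v = 58837 × 325.83/335 ≈ 57227 Hz.
Equivalently f₂ = f₀ · (v − v_e)/(v + v_e).

57227 Hz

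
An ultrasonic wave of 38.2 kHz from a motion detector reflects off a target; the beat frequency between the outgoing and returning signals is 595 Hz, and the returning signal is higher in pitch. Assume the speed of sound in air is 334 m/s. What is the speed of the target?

2.58 m/s

Double Doppler shift off a moving reflector: f₂ = f₀ · (v + u)/(v − u) (u > 0 toward emitter).
Returning signal is higher, so f₂ = f₀ + Δf = 38200 + 595 = 38795 Hz.
Rearranging, u = v · (f₂ − f₀)/(f₂ + f₀) = 334 × 595/76995 ≈ 2.58 m/s.
So the target is moving at 2.58 m/s toward the emitter.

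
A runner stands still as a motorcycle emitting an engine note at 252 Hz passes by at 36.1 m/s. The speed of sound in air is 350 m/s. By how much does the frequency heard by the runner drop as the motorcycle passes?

52.5 Hz

Approaching: f₁ = f · v/(v − v_s) = 252 × 350/313.9 ≈ 281.0 Hz.
Receding: f₂ = f · v/(v + v_s) = 252 × 350/386.1 ≈ 228.4 Hz.
Drop: f₁ − f₂ = 2f·v·v_s/(v² − v_s²) = 2 × 252 × 350 × 36.1/(350² − 36.1²) ≈ 52.5 Hz.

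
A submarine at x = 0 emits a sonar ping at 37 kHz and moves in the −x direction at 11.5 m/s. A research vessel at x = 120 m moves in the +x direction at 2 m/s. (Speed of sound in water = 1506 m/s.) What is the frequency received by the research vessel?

The observer lies on the +x side, so the source is heading away from the observer and the observer is heading away from the source.
General Doppler shift: f' = f · (v − v_o)/(v + v_s).
f' = 37 × (1506 − 2)/(1506 + 11.5) = 37 × 1504/1517.5 ≈ 36.7 kHz.

36.7 kHz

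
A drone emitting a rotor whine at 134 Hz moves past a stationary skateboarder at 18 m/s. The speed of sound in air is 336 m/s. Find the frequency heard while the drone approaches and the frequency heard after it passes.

Approaching: f₁ = f · v/(v − v_s) = 134 × 336/318 ≈ 142 Hz.
Receding: f₂ = f · v/(v + v_s) = 134 × 336/354 ≈ 127 Hz.

142 Hz approaching; 127 Hz receding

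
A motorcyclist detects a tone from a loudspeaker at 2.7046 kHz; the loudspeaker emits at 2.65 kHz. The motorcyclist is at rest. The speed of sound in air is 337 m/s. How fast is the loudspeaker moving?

6.8 m/s

f' > f, so the loudspeaker is approaching.
f' = f · v/(v − v_s) ⇒ v_s = v · |1 − f/f'|.
v_s = 337 × |1 − 2.65/2.7046| = 337 × 0.02019 ≈ 6.8 m/s.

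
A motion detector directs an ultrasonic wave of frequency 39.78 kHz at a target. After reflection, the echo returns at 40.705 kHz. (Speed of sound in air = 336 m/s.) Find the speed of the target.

3.9 m/s

Double Doppler shift off a moving reflector: f₂ = f₀ · (v + u)/(v − u) (u > 0 toward emitter).
Rearranging, u = v · (f₂ − f₀)/(f₂ + f₀) = 336 × 0.925/80.485 ≈ 3.9 m/s.
So the target is moving at 3.9 m/s toward the emitter.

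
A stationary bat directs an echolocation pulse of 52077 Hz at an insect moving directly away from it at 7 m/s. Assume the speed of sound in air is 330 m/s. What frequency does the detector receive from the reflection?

At the insect (a moving observer), f₁ = f₀ · (v − u)/v = 52077 × 323/330 ≈ 50972 Hz.
The reflection then acts as a moving source: f₂ = f₁ · v/(v + u) ≈ 49914 Hz.

49914 Hz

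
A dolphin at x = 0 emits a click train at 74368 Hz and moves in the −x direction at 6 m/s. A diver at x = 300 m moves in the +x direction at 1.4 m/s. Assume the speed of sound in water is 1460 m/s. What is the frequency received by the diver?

73993 Hz

The observer lies on the +x side, so the source is heading away from the observer and the observer is heading away from the source.
With source receding and observer receding, f' = f · (v − v_o)/(v + v_s).
f' = 74368 × (1460 − 1.4)/(1460 + 6) = 74368 × 1458.6/1466 ≈ 73993 Hz.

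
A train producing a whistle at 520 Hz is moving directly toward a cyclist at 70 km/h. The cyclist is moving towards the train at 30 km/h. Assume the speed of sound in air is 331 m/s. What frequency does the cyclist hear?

70 km/h = 19.44 m/s; 30 km/h = 8.333 m/s.
Both move, so f' = f · (v + v_o)/(v − v_s).
f' = 520 × (331 + 8.333)/(331 − 19.44) = 520 × 339.33/311.56 ≈ 566 Hz.

566 Hz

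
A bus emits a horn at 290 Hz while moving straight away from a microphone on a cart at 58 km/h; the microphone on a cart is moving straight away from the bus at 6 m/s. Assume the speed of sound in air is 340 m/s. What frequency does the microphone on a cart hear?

58 km/h = 16.11 m/s.
General Doppler shift: f' = f · (v − v_o)/(v + v_s).
f' = 290 × (340 − 6)/(340 + 16.11) = 290 × 334/356.11 ≈ 272 Hz.

272 Hz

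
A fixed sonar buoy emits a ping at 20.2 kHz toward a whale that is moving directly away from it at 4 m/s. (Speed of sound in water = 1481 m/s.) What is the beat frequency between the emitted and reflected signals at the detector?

At the whale (a moving observer), f₁ = f₀ · (v − u)/v = 20.2 × 1477/1481 ≈ 20.1454 kHz.
On reflection it acts as a source moving away from the stationary detector: f₂ = f₁ · v/(v + u) = 20.1454 × 1481/1485 ≈ 20.0912 kHz.
Beat frequency (with f₀ = 20200 Hz): |f₂ − f₀| = 2u·f₀/(v + u) = 2 × 4 × 20200/1485 ≈ 109 Hz.

109 Hz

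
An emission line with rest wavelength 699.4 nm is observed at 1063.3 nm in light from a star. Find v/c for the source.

λ'/λ₀ = 1.5203 > 1 (redshift), so the source is receding.
λ'/λ₀ = √((1 + β)/(1 − β)) for a receding source ⇒ β = (r² − 1)/(r² + 1) with r = λ'/λ₀.
β = (2.3113 − 1)/(2.3113 + 1) ≈ 0.396.

0.396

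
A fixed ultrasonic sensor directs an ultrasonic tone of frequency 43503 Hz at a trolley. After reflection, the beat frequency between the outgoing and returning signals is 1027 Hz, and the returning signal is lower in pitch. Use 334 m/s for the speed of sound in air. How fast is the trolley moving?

4.0 m/s

Double Doppler shift off a moving reflector: f₂ = f₀ · (v + u)/(v − u) (u > 0 toward emitter).
Returning signal is lower, so f₂ = f₀ − Δf = 43503 − 1027 = 42476 Hz.
Rearranging, u = v · (f₂ − f₀)/(f₂ + f₀) = 334 × -1027/85979 ≈ -4.0 m/s.
So the trolley is moving at 4.0 m/s away from the emitter.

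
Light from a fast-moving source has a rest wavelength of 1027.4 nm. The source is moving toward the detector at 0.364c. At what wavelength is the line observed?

701.6 nm

Relativistic Doppler for wavelength: λ' = λ₀ · √((1 − β)/(1 + β)).
λ' = 1027.4 × √(0.6360/1.3640) = 1027.4 × 0.68284 ≈ 701.6 nm.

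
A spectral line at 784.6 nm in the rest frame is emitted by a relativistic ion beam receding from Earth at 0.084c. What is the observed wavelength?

853.5 nm

Relativistic Doppler for wavelength: λ' = λ₀ · √((1 + β)/(1 − β)).
λ' = 784.6 × √(1.0840/0.9160) = 784.6 × 1.08784 ≈ 853.5 nm.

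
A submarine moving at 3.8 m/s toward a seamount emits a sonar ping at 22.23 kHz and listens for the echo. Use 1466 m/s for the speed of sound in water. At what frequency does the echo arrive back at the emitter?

The seamount receives the sound from a moving source: f₁ = f₀ · v/(v − v_e) = 22.23 × 1466/1462.2 ≈ 22.3 kHz.
On the return leg the submarine is a moving observer: f₂ = f₁ · (v + v_e)/v = 22.3 × 1469.8/1466 ≈ 22.3 kHz.

22.3 kHz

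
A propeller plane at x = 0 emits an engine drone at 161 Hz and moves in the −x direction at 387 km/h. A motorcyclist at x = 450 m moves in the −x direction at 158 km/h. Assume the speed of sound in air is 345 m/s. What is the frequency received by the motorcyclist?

138 Hz

387 km/h = 107.5 m/s; 158 km/h = 43.89 m/s.
The observer lies on the +x side, so the source is heading away from the observer and the observer is heading toward the source.
Both move, so f' = f · (v + v_o)/(v + v_s).
f' = 161 × (345 + 43.89)/(345 + 107.5) = 161 × 388.89/452.5 ≈ 138 Hz.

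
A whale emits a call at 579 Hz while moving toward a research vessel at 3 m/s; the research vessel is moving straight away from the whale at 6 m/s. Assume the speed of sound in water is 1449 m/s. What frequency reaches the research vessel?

578 Hz

General Doppler shift: f' = f · (v − v_o)/(v − v_s).
f' = 579 × (1449 − 6)/(1449 − 3) = 579 × 1443/1446 ≈ 578 Hz.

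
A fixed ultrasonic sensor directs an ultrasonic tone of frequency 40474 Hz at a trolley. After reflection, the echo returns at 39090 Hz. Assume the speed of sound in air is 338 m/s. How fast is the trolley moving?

5.9 m/s

Double Doppler shift off a moving reflector: f₂ = f₀ · (v + u)/(v − u) (u > 0 toward emitter).
Rearranging, u = v · (f₂ − f₀)/(f₂ + f₀) = 338 × -1384/79564 ≈ -5.9 m/s.
So the trolley is moving at 5.9 m/s away from the emitter.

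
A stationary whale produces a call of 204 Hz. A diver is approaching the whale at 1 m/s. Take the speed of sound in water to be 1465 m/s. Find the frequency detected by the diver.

Moving observer, stationary source: f' = f · (v + v_o)/v.
f' = 204 × (1465 + 1)/1465 = 204 × 1466/1465 ≈ 204 Hz.

204 Hz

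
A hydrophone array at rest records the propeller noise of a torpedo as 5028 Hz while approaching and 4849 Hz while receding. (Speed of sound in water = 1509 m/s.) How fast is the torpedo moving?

27 m/s

f₁/f₂ = (v + v_s)/(v − v_s), so v_s = v · (f₁ − f₂)/(f₁ + f₂).
v_s = 1509 × (5028 − 4849)/(5028 + 4849) = 1509 × 179/9877 ≈ 27 m/s.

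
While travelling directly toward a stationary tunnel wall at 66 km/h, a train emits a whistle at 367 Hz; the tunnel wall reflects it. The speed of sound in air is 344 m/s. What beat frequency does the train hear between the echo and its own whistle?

41.3 Hz

66 km/h = 18.33 m/s.
The tunnel wall receives the sound from a moving source: f₁ = f₀ · v/(v − v_e) = 367 × 344/325.67 ≈ 387.7 Hz.
On the return leg the train is a moving observer: f₂ = f₁ · (v + v_e)/v = 387.7 × 362.33/344 ≈ 408.3 Hz.
Beat against the emitted tone: |f₂ − f₀| = 2v_e·f₀/(v − v_e) = 2 × 18.33 × 367/325.67 ≈ 41.3 Hz.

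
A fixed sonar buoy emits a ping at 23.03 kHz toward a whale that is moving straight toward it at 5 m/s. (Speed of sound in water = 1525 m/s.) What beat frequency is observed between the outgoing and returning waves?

The whale first receives the wave as a moving observer: f₁ = f₀ · (v + u)/v = 23.03 × (1525 + 5)/1525 ≈ 23.1055 kHz.
On reflection it acts as a source moving toward the stationary detector: f₂ = f₁ · v/(v − u) = 23.1055 × 1525/1520 ≈ 23.1815 kHz.
Beat frequency (with f₀ = 23030 Hz): |f₂ − f₀| = 2u·f₀/(v − u) = 2 × 5 × 23030/1520 ≈ 152 Hz.

152 Hz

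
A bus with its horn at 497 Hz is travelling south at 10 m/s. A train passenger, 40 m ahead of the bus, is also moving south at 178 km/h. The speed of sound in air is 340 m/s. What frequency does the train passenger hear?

438 Hz

178 km/h = 49.44 m/s.
The train passenger is ahead, so the bus is moving toward it while the train passenger is moving away from the bus.
General Doppler shift: f' = f · (v − v_o)/(v − v_s).
f' = 497 × (340 − 49.44)/(340 − 10) = 497 × 290.56/330 ≈ 438 Hz.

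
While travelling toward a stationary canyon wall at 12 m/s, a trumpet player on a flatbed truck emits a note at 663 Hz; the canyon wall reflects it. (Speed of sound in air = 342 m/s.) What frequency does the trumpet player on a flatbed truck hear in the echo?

711 Hz

The canyon wall receives the sound from a moving source: f₁ = f₀ · v/(v − v_e) = 663 × 342/330 ≈ 687 Hz.
On the return leg the trumpet player on a flatbed truck is a moving observer: f₂ = f₁ · (v + v_e)/v = 687 × 354/342 ≈ 711 Hz.
Equivalently f₂ = f₀ · (v + v_e)/(v − v_e).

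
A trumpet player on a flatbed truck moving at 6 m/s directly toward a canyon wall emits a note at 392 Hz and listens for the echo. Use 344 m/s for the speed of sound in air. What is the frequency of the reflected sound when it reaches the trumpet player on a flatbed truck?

The canyon wall receives the sound from a moving source: f₁ = f₀ · v/(v − v_e) = 392 × 344/338 ≈ 399 Hz.
On the return leg the trumpet player on a flatbed truck is a moving observer: f₂ = f₁ · (v + v_e)/v = 399 × 350/344 ≈ 406 Hz.

406 Hz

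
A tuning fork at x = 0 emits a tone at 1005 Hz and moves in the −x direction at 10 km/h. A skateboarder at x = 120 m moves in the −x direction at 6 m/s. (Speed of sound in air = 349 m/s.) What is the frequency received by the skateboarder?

1014 Hz

10 km/h = 2.778 m/s.
The observer lies on the +x side, so the source is heading away from the observer and the observer is heading toward the source.
With source receding and observer approaching, f' = f · (v + v_o)/(v + v_s).
f' = 1005 × (349 + 6)/(349 + 2.778) = 1005 × 355/351.78 ≈ 1014 Hz.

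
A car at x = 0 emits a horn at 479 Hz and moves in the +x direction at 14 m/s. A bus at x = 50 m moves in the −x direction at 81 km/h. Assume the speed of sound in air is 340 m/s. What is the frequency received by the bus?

81 km/h = 22.5 m/s.
The observer lies on the +x side, so the source is heading toward the observer and the observer is heading toward the source.
With source approaching and observer approaching, f' = f · (v + v_o)/(v − v_s).
f' = 479 × (340 + 22.5)/(340 − 14) = 479 × 362.5/326 ≈ 533 Hz.

533 Hz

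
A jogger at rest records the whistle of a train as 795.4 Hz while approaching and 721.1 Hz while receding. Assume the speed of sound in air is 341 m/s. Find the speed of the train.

16.7 m/s

f₁/f₂ = (v + v_s)/(v − v_s), so v_s = v · (f₁ − f₂)/(f₁ + f₂).
v_s = 341 × (795.4 − 721.1)/(795.4 + 721.1) = 341 × 74.3/1516.5 ≈ 16.7 m/s.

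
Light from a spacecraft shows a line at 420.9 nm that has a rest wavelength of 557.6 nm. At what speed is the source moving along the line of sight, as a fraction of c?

0.274c

λ'/λ₀ = 0.7548 < 1 (blueshift), so the source is approaching.
λ'/λ₀ = √((1 − β)/(1 + β)) for an approaching source ⇒ β = (1 − r²)/(1 + r²) with r = λ'/λ₀.
β = (1 − 0.5698)/(1 + 0.5698) ≈ 0.274.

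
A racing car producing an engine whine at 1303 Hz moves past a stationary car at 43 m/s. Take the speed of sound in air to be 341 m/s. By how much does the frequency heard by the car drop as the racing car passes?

Approaching: f₁ = f · v/(v − v_s) = 1303 × 341/298 ≈ 1491 Hz.
Receding: f₂ = f · v/(v + v_s) = 1303 × 341/384 ≈ 1157 Hz.
Drop: f₁ − f₂ = 2f·v·v_s/(v² − v_s²) = 2 × 1303 × 341 × 43/(341² − 43²) ≈ 334 Hz.

334 Hz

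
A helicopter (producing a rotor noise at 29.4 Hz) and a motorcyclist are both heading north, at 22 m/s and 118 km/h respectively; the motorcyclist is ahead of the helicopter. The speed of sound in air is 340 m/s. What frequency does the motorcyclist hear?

28.4 Hz

118 km/h = 32.78 m/s.
The motorcyclist is ahead, so the helicopter is moving toward it while the motorcyclist is moving away from the helicopter.
General Doppler shift: f' = f · (v − v_o)/(v − v_s).
f' = 29.4 × (340 − 32.78)/(340 − 22) = 29.4 × 307.22/318 ≈ 28.4 Hz.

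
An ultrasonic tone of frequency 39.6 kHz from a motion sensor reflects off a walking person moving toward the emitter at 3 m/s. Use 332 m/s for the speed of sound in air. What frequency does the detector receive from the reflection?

40.3 kHz

The walking person first receives the wave as a moving observer: f₁ = f₀ · (v + u)/v = 39.6 × (332 + 3)/332 ≈ 40.0 kHz.
On reflection it acts as a source moving toward the stationary detector: f₂ = f₁ · v/(v − u) = 40.0 × 332/329 ≈ 40.3 kHz.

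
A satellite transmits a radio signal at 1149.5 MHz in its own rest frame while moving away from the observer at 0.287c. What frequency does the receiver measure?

855.6 MHz

Relativistic Doppler for frequency: f' = f₀ · √((1 − β)/(1 + β)).
f' = 1149.5 × √(0.7130/1.2870) = 1149.5 × 0.74431 ≈ 855.6 MHz.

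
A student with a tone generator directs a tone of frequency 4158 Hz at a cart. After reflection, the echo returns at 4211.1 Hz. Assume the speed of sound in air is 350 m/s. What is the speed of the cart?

Double Doppler shift off a moving reflector: f₂ = f₀ · (v + u)/(v − u) (u > 0 toward emitter).
Rearranging, u = v · (f₂ − f₀)/(f₂ + f₀) = 350 × 53.1/8369.1 ≈ 2.22 m/s.
So the cart is moving at 2.22 m/s toward the emitter.

2.22 m/s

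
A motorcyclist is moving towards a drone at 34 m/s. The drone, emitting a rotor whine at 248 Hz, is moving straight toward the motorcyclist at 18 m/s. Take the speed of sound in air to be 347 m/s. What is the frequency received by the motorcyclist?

With source approaching and observer approaching, f' = f · (v + v_o)/(v − v_s).
f' = 248 × (347 + 34)/(347 − 18) = 248 × 381/329 ≈ 287 Hz.

287 Hz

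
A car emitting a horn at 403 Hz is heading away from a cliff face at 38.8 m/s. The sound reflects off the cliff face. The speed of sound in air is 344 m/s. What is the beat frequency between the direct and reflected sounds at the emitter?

82 Hz

The cliff face receives the sound from a moving source: f₁ = f₀ · v/(v + v_e) = 403 × 344/382.8 ≈ 362.2 Hz.
On the return leg the car is a moving observer: f₂ = f₁ · (v − v_e)/v = 362.2 × 305.2/344 ≈ 321.3 Hz.
Beat against the emitted tone: |f₂ − f₀| = 2v_e·f₀/(v + v_e) = 2 × 38.8 × 403/382.8 ≈ 82 Hz.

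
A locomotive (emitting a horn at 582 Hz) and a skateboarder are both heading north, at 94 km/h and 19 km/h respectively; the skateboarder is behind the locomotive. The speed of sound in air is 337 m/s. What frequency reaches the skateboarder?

549 Hz

94 km/h = 26.11 m/s; 19 km/h = 5.278 m/s.
The skateboarder is behind, so the locomotive is moving away from it while the skateboarder is moving toward the locomotive.
Both move, so f' = f · (v + v_o)/(v + v_s).
f' = 582 × (337 + 5.278)/(337 + 26.11) = 582 × 342.28/363.11 ≈ 549 Hz.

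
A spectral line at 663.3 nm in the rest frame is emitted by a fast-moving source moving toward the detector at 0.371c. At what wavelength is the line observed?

449.3 nm

Relativistic Doppler for wavelength: λ' = λ₀ · √((1 − β)/(1 + β)).
λ' = 663.3 × √(0.6290/1.3710) = 663.3 × 0.67734 ≈ 449.3 nm.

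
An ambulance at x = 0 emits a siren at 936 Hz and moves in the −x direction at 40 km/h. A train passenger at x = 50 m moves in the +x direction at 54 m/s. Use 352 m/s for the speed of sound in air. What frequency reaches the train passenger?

40 km/h = 11.11 m/s.
The observer lies on the +x side, so the source is heading away from the observer and the observer is heading away from the source.
Both move, so f' = f · (v − v_o)/(v + v_s).
f' = 936 × (352 − 54)/(352 + 11.11) = 936 × 298/363.11 ≈ 768 Hz.

768 Hz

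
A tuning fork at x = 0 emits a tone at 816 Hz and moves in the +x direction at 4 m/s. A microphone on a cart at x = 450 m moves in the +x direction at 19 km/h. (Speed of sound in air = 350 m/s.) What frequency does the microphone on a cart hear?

19 km/h = 5.278 m/s.
The observer lies on the +x side, so the source is heading toward the observer and the observer is heading away from the source.
General Doppler shift: f' = f · (v − v_o)/(v − v_s).
f' = 816 × (350 − 5.278)/(350 − 4) = 816 × 344.72/346 ≈ 813 Hz.

813 Hz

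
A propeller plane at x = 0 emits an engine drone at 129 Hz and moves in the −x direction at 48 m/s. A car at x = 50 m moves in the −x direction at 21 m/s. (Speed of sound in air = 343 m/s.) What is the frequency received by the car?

The observer lies on the +x side, so the source is heading away from the observer and the observer is heading toward the source.
Both move, so f' = f · (v + v_o)/(v + v_s).
f' = 129 × (343 + 21)/(343 + 48) = 129 × 364/391 ≈ 120 Hz.

120 Hz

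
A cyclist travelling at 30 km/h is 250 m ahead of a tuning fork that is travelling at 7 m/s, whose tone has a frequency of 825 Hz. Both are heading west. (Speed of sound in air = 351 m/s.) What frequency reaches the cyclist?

822 Hz

30 km/h = 8.333 m/s.
The cyclist is ahead, so the tuning fork is moving toward it while the cyclist is moving away from the tuning fork.
General Doppler shift: f' = f · (v − v_o)/(v − v_s).
f' = 825 × (351 − 8.333)/(351 − 7) = 825 × 342.67/344 ≈ 822 Hz.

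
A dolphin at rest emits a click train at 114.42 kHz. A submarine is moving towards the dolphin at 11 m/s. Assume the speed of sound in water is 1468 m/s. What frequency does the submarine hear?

Only the observer moves, toward the source, so f' = f · (v + v_o)/v.
f' = 114.42 × (1468 + 11)/1468 = 114.42 × 1479/1468 ≈ 115.3 kHz.

115.3 kHz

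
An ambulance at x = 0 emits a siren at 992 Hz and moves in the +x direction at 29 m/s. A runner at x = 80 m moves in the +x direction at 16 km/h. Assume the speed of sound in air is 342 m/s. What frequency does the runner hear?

1070 Hz

16 km/h = 4.444 m/s.
The observer lies on the +x side, so the source is heading toward the observer and the observer is heading away from the source.
General Doppler shift: f' = f · (v − v_o)/(v − v_s).
f' = 992 × (342 − 4.444)/(342 − 29) = 992 × 337.56/313 ≈ 1070 Hz.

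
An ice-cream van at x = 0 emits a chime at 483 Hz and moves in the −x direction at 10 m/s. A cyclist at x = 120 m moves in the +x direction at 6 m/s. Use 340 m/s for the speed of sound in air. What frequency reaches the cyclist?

461 Hz

The observer lies on the +x side, so the source is heading away from the observer and the observer is heading away from the source.
Both move, so f' = f · (v − v_o)/(v + v_s).
f' = 483 × (340 − 6)/(340 + 10) = 483 × 334/350 ≈ 461 Hz.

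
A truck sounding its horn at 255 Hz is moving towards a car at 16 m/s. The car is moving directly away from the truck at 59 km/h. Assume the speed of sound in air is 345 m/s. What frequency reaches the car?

255 Hz

59 km/h = 16.39 m/s.
General Doppler shift: f' = f · (v − v_o)/(v − v_s).
f' = 255 × (345 − 16.39)/(345 − 16) = 255 × 328.61/329 ≈ 255 Hz.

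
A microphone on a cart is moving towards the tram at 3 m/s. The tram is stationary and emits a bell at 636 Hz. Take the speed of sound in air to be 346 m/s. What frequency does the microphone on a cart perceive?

Moving observer, stationary source: f' = f · (v + v_o)/v.
f' = 636 × (346 + 3)/346 = 636 × 349/346 ≈ 642 Hz.

642 Hz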